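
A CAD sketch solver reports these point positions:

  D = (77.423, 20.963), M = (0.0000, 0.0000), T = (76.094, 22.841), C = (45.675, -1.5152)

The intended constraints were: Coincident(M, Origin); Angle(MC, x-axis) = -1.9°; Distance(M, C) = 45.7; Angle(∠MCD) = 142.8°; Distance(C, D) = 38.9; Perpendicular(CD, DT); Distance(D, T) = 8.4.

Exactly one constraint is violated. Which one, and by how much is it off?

Distance(D, T) = 8.4 — off by 6.10.

M = (0.00, 0.00) ✓; MC at -1.900° ✓; |MC| = 45.70 ✓; ∠MCD = 142.8° ✓; |CD| = 38.90 ✓; ∠(CD, DT) = 89.99° ✓; |DT| = 2.301 ✗.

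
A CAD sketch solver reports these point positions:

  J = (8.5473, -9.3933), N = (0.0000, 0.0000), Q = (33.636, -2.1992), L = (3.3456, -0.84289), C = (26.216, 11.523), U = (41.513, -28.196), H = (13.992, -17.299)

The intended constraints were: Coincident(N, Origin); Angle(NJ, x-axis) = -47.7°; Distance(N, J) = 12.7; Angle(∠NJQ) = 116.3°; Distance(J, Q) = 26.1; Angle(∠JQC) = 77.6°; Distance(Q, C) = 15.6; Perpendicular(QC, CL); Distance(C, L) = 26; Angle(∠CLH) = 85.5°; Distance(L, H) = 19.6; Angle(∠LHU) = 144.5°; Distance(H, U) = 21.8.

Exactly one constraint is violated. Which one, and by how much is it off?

Distance(H, U) = 21.8 — off by 7.80.

N = (0.00, 0.00) ✓; NJ at -47.70° ✓; |NJ| = 12.70 ✓; ∠NJQ = 116.3° ✓; |JQ| = 26.10 ✓; ∠JQC = 77.60° ✓; |QC| = 15.60 ✓; ∠(QC, CL) = 90.00° ✓; |CL| = 26.00 ✓; ∠CLH = 85.50° ✓; |LH| = 19.60 ✓; ∠LHU = 144.5° ✓; |HU| = 29.60 ✗.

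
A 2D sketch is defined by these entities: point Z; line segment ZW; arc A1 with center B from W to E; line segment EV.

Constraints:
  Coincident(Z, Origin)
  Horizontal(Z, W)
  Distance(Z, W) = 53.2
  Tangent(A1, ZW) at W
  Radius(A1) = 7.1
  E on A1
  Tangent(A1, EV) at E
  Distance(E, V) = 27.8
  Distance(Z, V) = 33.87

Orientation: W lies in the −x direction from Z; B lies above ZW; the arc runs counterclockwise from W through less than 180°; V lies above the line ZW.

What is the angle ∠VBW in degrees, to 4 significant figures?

116.3°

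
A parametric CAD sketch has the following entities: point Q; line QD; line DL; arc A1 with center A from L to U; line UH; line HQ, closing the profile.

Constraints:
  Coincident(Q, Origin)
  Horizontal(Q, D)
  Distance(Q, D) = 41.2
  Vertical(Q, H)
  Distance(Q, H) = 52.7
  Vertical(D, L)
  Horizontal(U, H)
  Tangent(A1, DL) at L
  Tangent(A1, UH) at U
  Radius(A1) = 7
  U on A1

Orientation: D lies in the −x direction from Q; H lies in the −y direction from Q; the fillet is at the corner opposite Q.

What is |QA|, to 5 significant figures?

57.080

QH is vertical with |QH| = 52.7 and H on the −y side, so H = (0.0000, -52.700). The virtual corner opposite Q is at (-41.200, -52.700). The tangent condition forces AL to be normal to DL and since A1 is tangent to UH there, AU ⟂ UH, with radius 7.0, so the center A sits 7.0 in from both sides at A = (-34.200, -45.700). Then |QA| = |A − Q| = 57.080.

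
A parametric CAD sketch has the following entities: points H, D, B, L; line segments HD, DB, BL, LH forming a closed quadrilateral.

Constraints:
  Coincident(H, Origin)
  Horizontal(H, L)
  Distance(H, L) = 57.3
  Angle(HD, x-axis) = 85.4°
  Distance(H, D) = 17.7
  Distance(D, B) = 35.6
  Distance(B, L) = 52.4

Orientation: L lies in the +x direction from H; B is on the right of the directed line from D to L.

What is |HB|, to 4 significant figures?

19.07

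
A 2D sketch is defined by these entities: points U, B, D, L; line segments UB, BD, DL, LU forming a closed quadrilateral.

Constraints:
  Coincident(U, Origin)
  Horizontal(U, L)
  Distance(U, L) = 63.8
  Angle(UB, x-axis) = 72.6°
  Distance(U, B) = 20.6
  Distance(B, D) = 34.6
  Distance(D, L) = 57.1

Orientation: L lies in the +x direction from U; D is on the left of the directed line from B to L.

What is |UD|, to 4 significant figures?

54.03

U is at the origin; UL is horizontal with |UL| = 63.8 and L in +x, so L = (63.8, 0). UB runs at 72.6° with |UB| = 20.6, so B = (6.160, 19.66). D is determined by |BD| = 34.6 and |DL| = 57.1 together: it lies at the intersection of circle(B, 34.6) and circle(L, 57.1). With |BL| = 60.90, the foot of the radical line on BL is 13.51 from B and the perpendicular offset is √(34.6² − 13.51²) = 31.85. Taking the left-of-BL solution: D = (29.23, 45.44).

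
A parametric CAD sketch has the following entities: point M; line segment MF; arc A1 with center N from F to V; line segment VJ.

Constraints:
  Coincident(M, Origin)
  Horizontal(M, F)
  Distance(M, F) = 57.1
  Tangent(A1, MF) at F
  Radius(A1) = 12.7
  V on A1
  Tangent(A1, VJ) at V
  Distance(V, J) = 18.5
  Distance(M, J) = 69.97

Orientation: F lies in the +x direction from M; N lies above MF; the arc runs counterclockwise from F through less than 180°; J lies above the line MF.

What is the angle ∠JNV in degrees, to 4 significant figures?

55.53°

Checks: |NV| = 12.70 ✓; ∠(NV, VJ) = 90.00° ✓; |VJ| = 18.50 ✓; |MJ| = 69.97 ✓.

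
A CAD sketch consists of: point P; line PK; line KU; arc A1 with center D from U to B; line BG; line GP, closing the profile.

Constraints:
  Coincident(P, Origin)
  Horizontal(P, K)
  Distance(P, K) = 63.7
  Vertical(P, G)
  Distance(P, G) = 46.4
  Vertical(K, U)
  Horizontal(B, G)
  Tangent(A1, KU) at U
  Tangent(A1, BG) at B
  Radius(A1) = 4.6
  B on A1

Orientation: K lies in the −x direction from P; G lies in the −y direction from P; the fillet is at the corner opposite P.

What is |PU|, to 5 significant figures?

76.190

P is at the origin; P and K share the same y with |PK| = 63.7 and K on the −x side, so K = (-63.700, 0.0000). P and G share the same x with |PG| = 46.4 and G on the −y side, so G = (0.0000, -46.400). The virtual corner opposite P is at (-63.700, -46.400). Tangency of A1 to KU means the radius DU is perpendicular to KU and tangency of A1 to BG means the radius DB is perpendicular to BG, with radius 4.6, so the center D sits 4.6 in from both sides at D = (-59.100, -41.800). That places the tangent points at U = (-63.700, -41.800) on KU and B = (-59.100, -46.400) on BG. Then |PU| = |U − P| = 76.190.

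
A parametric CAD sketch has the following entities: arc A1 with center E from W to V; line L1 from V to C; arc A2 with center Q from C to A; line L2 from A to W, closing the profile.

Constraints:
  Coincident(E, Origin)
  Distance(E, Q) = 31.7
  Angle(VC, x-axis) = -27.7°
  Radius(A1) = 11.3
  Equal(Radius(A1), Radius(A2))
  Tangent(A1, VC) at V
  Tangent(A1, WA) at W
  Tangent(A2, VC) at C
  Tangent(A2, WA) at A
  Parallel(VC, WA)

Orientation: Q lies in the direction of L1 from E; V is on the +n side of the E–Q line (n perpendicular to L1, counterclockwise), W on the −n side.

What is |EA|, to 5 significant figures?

33.654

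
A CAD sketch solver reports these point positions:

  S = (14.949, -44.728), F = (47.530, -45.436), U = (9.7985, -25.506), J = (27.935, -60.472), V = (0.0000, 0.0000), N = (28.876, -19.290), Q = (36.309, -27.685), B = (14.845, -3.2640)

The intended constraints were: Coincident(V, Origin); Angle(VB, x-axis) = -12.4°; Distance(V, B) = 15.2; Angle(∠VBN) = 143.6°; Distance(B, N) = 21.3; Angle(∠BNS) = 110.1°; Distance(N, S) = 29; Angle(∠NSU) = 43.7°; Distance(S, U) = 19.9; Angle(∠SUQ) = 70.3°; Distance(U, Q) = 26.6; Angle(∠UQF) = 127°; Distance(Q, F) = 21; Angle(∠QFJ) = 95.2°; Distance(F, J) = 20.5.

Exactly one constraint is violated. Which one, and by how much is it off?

Distance(F, J) = 20.5 — off by 4.20.

V = (0.00, 0.00) ✓; VB at -12.40° ✓; |VB| = 15.20 ✓; ∠VBN = 143.6° ✓; |BN| = 21.30 ✓; ∠BNS = 110.1° ✓; |NS| = 29.00 ✓; ∠NSU = 43.70° ✓; |SU| = 19.90 ✓; ∠SUQ = 70.30° ✓; |UQ| = 26.60 ✓; ∠UQF = 127.0° ✓; |QF| = 21.00 ✓; ∠QFJ = 95.20° ✓; |FJ| = 24.70 ✗.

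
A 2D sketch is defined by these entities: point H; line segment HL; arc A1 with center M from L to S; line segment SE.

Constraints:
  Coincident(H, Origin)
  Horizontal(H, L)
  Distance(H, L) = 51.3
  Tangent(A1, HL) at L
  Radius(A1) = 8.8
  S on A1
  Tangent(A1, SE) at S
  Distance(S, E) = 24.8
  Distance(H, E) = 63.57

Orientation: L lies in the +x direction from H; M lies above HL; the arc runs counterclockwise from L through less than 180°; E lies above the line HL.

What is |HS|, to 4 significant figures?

60.81

Checks: |MS| = 8.800 ✓; ∠(MS, SE) = 90.00° ✓; |SE| = 24.80 ✓; |HE| = 63.57 ✓.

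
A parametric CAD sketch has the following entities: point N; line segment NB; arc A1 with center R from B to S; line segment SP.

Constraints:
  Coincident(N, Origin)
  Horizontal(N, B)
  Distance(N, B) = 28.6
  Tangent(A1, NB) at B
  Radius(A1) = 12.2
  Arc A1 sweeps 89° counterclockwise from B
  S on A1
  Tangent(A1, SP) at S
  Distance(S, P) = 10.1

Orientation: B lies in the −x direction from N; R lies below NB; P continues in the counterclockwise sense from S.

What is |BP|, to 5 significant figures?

25.316

N is at the origin; NB is horizontal with |NB| = 28.6 and B on the −x side, so B = (-28.600, 0.0000). Tangency of A1 to NB means the radius RB is perpendicular to NB, so R = B + (0, -12.2) = (-28.600, -12.200). On A1, B sits at bearing 90° from R; an 89° counterclockwise sweep puts S at bearing 179°, so S = R + 12.2·(cos 179°, sin 179°) = (-40.798, -11.987). A1 meets SP tangentially, so RS is at right angles to SP, so SP runs along (−sin 179°, cos 179°); with |SP| = 10.1, P = (-40.974, -22.086). Then |BP| = |P − B| = 25.316.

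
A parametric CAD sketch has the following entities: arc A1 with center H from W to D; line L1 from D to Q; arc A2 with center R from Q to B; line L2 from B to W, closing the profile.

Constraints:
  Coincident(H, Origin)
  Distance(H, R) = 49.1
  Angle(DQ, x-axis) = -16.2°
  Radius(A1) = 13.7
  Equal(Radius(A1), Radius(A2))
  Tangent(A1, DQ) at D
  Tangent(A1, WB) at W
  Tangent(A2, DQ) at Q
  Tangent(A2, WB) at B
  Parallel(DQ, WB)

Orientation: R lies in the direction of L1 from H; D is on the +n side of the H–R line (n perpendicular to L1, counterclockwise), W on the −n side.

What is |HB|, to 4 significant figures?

50.98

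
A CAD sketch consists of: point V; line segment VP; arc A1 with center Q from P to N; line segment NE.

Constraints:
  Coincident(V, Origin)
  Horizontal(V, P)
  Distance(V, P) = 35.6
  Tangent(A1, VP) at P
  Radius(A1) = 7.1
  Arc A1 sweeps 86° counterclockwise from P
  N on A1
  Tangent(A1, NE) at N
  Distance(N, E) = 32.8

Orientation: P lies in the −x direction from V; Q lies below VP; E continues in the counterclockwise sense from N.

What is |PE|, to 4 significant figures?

40.43

V is at the origin; VP is horizontal with |VP| = 35.6 and P on the −x side, so P = (-35.60, 0.000). A1 meets VP tangentially, so QP is at right angles to VP, so Q = P + (0, -7.1) = (-35.60, -7.100). On A1, P sits at bearing 90° from Q; an 86° counterclockwise sweep puts N at bearing 176°, so N = Q + 7.1·(cos 176°, sin 176°) = (-42.68, -6.605). Since A1 is tangent to NE there, QN ⟂ NE, so NE runs along (−sin 176°, cos 176°); with |NE| = 32.8, E = (-44.97, -39.32). Then |PE| = |E − P| = 40.43.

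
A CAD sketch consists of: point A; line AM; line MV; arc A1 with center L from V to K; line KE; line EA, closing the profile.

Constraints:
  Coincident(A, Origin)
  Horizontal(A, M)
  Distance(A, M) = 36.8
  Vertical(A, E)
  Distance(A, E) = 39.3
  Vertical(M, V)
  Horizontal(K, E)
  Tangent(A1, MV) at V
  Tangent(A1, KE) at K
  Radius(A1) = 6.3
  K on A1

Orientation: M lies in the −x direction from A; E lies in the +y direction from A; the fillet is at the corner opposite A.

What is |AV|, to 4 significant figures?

49.43

A is at the origin; A and M share the same y with |AM| = 36.8 and M on the −x side, so M = (-36.80, 0.000). AE is vertical with |AE| = 39.3 and E on the +y side, so E = (0.000, 39.30). The virtual corner opposite A is at (-36.80, 39.30). A1 meets MV tangentially, so LV is at right angles to MV and A1 meets KE tangentially, so LK is at right angles to KE, with radius 6.3, so the center L sits 6.3 in from both sides at L = (-30.50, 33.00). That places the tangent points at V = (-36.80, 33.00) on MV and K = (-30.50, 39.30) on KE. Then |AV| = |V − A| = 49.43.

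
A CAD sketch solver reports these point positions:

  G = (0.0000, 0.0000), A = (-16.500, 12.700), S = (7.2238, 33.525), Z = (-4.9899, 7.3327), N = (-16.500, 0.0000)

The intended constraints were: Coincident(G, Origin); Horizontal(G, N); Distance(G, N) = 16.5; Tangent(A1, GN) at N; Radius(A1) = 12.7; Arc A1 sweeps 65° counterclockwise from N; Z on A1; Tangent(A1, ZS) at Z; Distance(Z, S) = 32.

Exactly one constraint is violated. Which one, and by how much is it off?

Distance(Z, S) = 32 — off by 3.10.

G = (0.00, 0.00) ✓; G.y = 0.00, N.y = 0.00 ✓; |GN| = 16.50 ✓; ∠(AN, NG) = 90.00° ✓; |AN| = 12.70 ✓; bearing(A→Z) − bearing(A→N) = 65.00° ✓; |AZ| = 12.70 ✓; ∠(AZ, ZS) = 90.00° ✓; |ZS| = 28.90 ✗.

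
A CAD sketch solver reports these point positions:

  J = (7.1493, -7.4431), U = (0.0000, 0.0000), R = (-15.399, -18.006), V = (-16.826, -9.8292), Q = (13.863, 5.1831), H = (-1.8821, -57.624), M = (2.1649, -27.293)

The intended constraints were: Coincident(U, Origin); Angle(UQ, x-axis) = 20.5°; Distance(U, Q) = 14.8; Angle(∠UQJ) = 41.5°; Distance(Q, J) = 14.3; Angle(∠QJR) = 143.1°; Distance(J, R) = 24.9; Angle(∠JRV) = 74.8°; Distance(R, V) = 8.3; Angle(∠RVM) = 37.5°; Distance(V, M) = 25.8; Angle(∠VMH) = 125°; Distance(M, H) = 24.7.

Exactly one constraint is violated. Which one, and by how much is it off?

Distance(M, H) = 24.7 — off by 5.90.

U = (0.00, 0.00) ✓; UQ at 20.50° ✓; |UQ| = 14.80 ✓; ∠UQJ = 41.50° ✓; |QJ| = 14.30 ✓; ∠QJR = 143.1° ✓; |JR| = 24.90 ✓; ∠JRV = 74.80° ✓; |RV| = 8.300 ✓; ∠RVM = 37.50° ✓; |VM| = 25.80 ✓; ∠VMH = 125.0° ✓; |MH| = 30.60 ✗.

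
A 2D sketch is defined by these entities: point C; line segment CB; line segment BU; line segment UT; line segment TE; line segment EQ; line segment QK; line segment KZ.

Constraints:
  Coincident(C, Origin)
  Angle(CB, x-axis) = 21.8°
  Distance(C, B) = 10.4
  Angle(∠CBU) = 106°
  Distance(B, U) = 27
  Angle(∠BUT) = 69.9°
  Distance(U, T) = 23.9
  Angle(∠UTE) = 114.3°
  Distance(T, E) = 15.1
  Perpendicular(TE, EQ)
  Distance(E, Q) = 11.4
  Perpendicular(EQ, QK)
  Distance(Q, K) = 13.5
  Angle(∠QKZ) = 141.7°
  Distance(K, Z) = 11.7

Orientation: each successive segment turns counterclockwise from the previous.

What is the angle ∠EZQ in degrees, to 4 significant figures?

28.09°

C is at the origin; CB runs at 21.8° with length 10.4, so B = (9.656, 3.862). ∠CBU = 106.0° gives BU at 95.80° from the x-axis; with |BU| = 27.0, U = (6.928, 30.72). ∠BUT = 69.9° gives UT at -154.1° from the x-axis; with |UT| = 23.9, T = (-14.57, 20.28). ∠UTE = 114.3° gives TE at -88.40° from the x-axis; with |TE| = 15.1, E = (-14.15, 5.190). TE is perpendicular to EQ, so EQ runs at 1.600°; with |EQ| = 11.4, Q = (-2.755, 5.509). The perpendicularity gives QK at right angles to EQ, so QK runs at 91.60°; with |QK| = 13.5, K = (-3.131, 19.00). ∠QKZ = 141.7° gives KZ at 129.9° from the x-axis; with |KZ| = 11.7, Z = (-10.64, 27.98). Then cos ∠EZQ = ZE·ZQ / (|ZE||ZQ|), giving 28.09°.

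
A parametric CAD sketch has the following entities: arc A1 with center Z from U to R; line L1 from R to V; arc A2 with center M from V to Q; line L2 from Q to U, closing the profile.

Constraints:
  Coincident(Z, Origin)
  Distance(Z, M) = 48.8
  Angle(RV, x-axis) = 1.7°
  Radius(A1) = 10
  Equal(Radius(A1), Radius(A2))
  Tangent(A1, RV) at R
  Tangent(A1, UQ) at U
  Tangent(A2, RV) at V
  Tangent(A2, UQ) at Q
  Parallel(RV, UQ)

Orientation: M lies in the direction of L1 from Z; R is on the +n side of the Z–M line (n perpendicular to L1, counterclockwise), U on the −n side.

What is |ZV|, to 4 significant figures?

49.81

The slot axis is L1's direction at 1.7°, so u = (cos 1.7°, sin 1.7°) = (0.9996, 0.02967) and n = (−sin 1.7°, cos 1.7°) = (-0.02967, 0.9996). Z is at the origin and M lies 48.8 along u from Z, so M = 48.8·u = (48.78, 1.448). Tangency of A1 to both parallel lines with radius 10.0 puts R and U at Z ± 10.0·n: R = (-0.2967, 9.996), U = (0.2967, -9.996). Equal radii place V and Q the same way about M: V = M + 10.0·n = (48.48, 11.44), Q = M − 10.0·n = (49.08, -8.548). Then |ZV| = |V − Z| = 49.81.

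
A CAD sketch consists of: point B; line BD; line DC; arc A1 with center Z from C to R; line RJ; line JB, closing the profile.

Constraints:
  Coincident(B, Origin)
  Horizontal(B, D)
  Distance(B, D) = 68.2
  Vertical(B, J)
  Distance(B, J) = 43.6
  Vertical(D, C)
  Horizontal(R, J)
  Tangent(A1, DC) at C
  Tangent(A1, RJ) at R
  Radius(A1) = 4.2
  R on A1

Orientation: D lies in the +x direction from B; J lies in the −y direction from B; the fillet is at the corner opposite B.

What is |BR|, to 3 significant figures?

77.4

The virtual corner opposite B is at (68.2, -43.6). A1 meets DC tangentially, so ZC is at right angles to DC and tangency of A1 to RJ means the radius ZR is perpendicular to RJ, with radius 4.2, so the center Z sits 4.2 in from both sides at Z = (64.0, -39.4). That places the tangent points at C = (68.2, -39.4) on DC and R = (64.0, -43.6) on RJ. Then |BR| = |R − B| = 77.4.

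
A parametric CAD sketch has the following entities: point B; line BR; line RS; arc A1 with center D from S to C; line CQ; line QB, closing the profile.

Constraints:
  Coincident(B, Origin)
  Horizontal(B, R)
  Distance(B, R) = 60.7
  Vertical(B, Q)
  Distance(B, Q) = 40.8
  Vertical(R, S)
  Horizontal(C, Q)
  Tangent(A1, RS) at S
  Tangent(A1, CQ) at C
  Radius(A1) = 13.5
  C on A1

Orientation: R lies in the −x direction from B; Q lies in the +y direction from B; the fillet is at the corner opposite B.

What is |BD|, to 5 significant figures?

54.526

B is at the origin; B and R share the same y with |BR| = 60.7 and R on the −x side, so R = (-60.700, 0.0000). B and Q share the same x with |BQ| = 40.8 and Q on the +y side, so Q = (0.0000, 40.800). The virtual corner opposite B is at (-60.700, 40.800). A1 meets RS tangentially, so DS is at right angles to RS and A1 meets CQ tangentially, so DC is at right angles to CQ, with radius 13.5, so the center D sits 13.5 in from both sides at D = (-47.200, 27.300). Then |BD| = |D − B| = 54.526.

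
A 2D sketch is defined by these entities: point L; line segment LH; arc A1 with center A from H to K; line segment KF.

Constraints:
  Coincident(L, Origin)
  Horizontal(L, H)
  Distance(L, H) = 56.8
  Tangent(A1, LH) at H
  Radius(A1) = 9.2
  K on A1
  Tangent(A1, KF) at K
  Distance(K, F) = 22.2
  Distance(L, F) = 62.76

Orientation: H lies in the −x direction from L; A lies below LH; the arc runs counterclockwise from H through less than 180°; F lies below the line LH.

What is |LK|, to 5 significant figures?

66.188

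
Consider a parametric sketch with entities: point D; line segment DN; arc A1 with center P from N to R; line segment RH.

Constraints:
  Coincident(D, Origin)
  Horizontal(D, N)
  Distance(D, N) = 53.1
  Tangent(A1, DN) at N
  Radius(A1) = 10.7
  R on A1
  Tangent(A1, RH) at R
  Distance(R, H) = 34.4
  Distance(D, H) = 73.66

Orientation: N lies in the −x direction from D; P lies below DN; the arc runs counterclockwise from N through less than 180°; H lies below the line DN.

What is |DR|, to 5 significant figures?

64.867

D is at the origin; D and N share the same y with |DN| = 53.1 and N on the −x side, so N = (-53.100, 0.0000). Tangency of A1 to DN means the radius PN is perpendicular to DN, so P = N + (0, -10.7) = (-53.100, -10.700). Since PR ⟂ RH (tangency), |PH| = √(10.7² + 34.4²) = 36.026 regardless of where R sits on A1. So H lies on both circle(D, 73.66) and circle(P, 36.026); the below-DN intersection is H = (-57.128, -46.500). R is the foot of the tangent from H: R = (-63.608, -12.716).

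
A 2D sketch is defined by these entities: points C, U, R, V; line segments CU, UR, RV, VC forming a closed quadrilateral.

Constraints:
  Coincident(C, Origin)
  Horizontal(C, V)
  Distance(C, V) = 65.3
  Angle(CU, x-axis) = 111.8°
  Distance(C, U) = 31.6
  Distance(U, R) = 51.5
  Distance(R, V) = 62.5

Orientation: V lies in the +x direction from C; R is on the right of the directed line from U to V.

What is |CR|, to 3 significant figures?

19.9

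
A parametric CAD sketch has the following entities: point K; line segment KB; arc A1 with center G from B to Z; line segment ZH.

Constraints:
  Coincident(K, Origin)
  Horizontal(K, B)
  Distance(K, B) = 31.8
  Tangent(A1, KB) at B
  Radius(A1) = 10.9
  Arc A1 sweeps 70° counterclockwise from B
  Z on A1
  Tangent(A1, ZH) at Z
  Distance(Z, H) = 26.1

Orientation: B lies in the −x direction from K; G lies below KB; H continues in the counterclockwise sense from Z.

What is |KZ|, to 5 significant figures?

42.650

K is at the origin; K and B share the same y with |KB| = 31.8 and B on the −x side, so B = (-31.800, 0.0000). A1 meets KB tangentially, so GB is at right angles to KB, so G = B + (0, -10.9) = (-31.800, -10.900). On A1, B sits at bearing 90° from G; a 70° counterclockwise sweep puts Z at bearing 160°, so Z = G + 10.9·(cos 160°, sin 160°) = (-42.043, -7.1720). Then |KZ| = |Z − K| = 42.650.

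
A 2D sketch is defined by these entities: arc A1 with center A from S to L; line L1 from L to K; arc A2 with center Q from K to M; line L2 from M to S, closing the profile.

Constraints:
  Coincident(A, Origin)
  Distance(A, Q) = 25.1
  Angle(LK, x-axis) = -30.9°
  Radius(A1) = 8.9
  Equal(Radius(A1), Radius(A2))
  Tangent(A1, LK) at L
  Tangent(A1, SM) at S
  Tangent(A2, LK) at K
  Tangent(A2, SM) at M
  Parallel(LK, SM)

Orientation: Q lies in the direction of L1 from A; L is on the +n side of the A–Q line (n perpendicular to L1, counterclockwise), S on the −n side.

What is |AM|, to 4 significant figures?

26.63

The slot axis is L1's direction at -30.9°, so u = (cos -30.9°, sin -30.9°) = (0.8581, -0.5135) and n = (−sin -30.9°, cos -30.9°) = (0.5135, 0.8581). A is at the origin and Q lies 25.1 along u from A, so Q = 25.1·u = (21.54, -12.89). Tangency of A1 to both parallel lines with radius 8.9 puts L and S at A ± 8.9·n: L = (4.571, 7.637), S = (-4.571, -7.637). Equal radii place K and M the same way about Q: K = Q + 8.9·n = (26.11, -5.253), M = Q − 8.9·n = (16.97, -20.53). Then |AM| = |M − A| = 26.63.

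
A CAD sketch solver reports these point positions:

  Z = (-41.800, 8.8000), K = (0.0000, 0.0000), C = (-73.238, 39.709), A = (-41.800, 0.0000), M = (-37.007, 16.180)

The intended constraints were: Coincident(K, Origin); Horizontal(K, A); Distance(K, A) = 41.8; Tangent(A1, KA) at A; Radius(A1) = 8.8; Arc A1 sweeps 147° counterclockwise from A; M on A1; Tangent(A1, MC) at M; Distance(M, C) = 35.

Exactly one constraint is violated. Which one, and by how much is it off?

Distance(M, C) = 35 — off by 8.20.

K = (0.00, 0.00) ✓; K.y = 0.00, A.y = 0.00 ✓; |KA| = 41.80 ✓; ∠(ZA, AK) = 90.00° ✓; |ZA| = 8.800 ✓; bearing(Z→M) − bearing(Z→A) = 147.0° ✓; |ZM| = 8.800 ✓; ∠(ZM, MC) = 90.00° ✓; |MC| = 43.20 ✗.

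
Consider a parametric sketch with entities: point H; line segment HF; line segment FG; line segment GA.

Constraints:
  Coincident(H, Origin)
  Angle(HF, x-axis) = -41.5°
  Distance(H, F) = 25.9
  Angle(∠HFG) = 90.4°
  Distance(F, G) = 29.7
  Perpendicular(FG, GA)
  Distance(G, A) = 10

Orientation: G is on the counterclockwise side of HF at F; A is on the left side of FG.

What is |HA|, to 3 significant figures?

33.8

∠HFG = 90.4°, so FG runs at -41.5° + (180° − 90.4°) = 48.1° from the x-axis; with |FG| = 29.7, G = F + 29.7·(cos 48.1°, sin 48.1°) = (39.2, 4.94). FG is perpendicular to GA; with |GA| = 10.0 on the left of FG, A = G + 10.0·(-0.744, 0.668) = (31.8, 11.6). Then |HA| = |A − H| = 33.8.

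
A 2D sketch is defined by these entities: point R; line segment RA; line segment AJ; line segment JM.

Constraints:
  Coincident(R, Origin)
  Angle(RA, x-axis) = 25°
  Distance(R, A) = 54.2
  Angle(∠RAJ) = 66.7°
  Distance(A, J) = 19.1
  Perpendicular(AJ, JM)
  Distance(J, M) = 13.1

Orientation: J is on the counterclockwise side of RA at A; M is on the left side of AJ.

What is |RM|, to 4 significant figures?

36.75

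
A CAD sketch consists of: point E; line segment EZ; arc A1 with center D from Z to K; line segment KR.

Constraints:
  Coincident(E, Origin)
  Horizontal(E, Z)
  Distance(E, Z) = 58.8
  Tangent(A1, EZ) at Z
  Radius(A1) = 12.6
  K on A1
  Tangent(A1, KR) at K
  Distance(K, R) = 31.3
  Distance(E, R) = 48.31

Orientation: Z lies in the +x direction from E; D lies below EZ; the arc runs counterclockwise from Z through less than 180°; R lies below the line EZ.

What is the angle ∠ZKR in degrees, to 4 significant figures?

148.4°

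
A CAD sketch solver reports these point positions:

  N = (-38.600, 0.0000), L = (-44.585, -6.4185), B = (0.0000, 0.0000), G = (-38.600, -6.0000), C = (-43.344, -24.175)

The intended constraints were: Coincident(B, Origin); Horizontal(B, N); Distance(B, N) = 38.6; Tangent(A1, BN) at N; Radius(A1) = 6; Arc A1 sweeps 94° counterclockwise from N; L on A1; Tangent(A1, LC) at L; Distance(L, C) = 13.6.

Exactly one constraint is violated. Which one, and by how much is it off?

Distance(L, C) = 13.6 — off by 4.20.

B = (0.00, 0.00) ✓; B.y = 0.00, N.y = 0.00 ✓; |BN| = 38.60 ✓; ∠(GN, NB) = 90.00° ✓; |GN| = 6.000 ✓; bearing(G→L) − bearing(G→N) = 94.00° ✓; |GL| = 6.000 ✓; ∠(GL, LC) = 90.00° ✓; |LC| = 17.80 ✗.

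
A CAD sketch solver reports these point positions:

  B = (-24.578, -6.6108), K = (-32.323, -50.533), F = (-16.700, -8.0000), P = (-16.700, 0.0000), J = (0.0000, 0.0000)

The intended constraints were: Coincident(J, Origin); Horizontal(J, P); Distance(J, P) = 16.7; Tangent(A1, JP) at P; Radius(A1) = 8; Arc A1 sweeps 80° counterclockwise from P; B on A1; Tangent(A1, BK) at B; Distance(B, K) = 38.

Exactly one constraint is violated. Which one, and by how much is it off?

Distance(B, K) = 38 — off by 6.60.

J = (0.00, 0.00) ✓; J.y = 0.00, P.y = 0.00 ✓; |JP| = 16.70 ✓; ∠(FP, PJ) = 90.00° ✓; |FP| = 8.000 ✓; bearing(F→B) − bearing(F→P) = 80.00° ✓; |FB| = 8.000 ✓; ∠(FB, BK) = 90.00° ✓; |BK| = 44.60 ✗.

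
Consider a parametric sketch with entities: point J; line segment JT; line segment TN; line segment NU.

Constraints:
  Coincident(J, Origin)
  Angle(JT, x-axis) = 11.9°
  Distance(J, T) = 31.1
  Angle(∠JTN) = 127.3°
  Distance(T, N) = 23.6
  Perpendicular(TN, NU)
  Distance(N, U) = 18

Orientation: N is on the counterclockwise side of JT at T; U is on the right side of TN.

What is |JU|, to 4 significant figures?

60.24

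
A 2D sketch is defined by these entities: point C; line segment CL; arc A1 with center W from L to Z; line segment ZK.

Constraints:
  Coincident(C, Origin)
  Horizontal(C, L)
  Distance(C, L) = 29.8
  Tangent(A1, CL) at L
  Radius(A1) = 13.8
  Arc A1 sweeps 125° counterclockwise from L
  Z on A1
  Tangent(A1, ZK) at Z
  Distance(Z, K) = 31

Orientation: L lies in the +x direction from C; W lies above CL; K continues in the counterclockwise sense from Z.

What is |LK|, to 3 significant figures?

47.6

C is at the origin; C and L share the same y with |CL| = 29.8 and L on the +x side, so L = (29.8, 0.00). The tangent condition forces WL to be normal to CL, so W = L + (0, 13.8) = (29.8, 13.8). On A1, L sits at bearing -90° from W; a 125° counterclockwise sweep puts Z at bearing 35°, so Z = W + 13.8·(cos 35°, sin 35°) = (41.1, 21.7). Since A1 is tangent to ZK there, WZ ⟂ ZK, so ZK runs along (−sin 35°, cos 35°); with |ZK| = 31.0, K = (23.3, 47.1). Then |LK| = |K − L| = 47.6.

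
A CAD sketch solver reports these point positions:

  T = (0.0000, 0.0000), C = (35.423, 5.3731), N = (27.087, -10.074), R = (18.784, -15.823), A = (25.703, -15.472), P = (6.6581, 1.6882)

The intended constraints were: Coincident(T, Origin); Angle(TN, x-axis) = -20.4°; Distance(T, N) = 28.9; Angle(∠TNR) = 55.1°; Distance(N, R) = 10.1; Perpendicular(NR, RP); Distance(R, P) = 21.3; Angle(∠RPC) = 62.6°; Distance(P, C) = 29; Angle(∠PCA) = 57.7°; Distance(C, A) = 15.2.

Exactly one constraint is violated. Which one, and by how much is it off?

Distance(C, A) = 15.2 — off by 7.80.

T = (0.00, 0.00) ✓; TN at -20.40° ✓; |TN| = 28.90 ✓; ∠TNR = 55.10° ✓; |NR| = 10.10 ✓; ∠(NR, RP) = 90.00° ✓; |RP| = 21.30 ✓; ∠RPC = 62.60° ✓; |PC| = 29.00 ✓; ∠PCA = 57.70° ✓; |CA| = 23.00 ✗.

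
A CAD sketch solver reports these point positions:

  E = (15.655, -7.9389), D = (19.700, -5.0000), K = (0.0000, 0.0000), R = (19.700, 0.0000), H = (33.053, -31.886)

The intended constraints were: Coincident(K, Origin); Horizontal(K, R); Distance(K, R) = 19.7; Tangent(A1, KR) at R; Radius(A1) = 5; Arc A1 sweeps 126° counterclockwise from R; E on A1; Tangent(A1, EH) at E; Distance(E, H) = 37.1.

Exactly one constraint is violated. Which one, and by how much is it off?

Distance(E, H) = 37.1 — off by 7.50.

K = (0.00, 0.00) ✓; K.y = 0.00, R.y = 0.00 ✓; |KR| = 19.70 ✓; ∠(DR, RK) = 90.00° ✓; |DR| = 5.000 ✓; bearing(D→E) − bearing(D→R) = 126.0° ✓; |DE| = 5.000 ✓; ∠(DE, EH) = 90.00° ✓; |EH| = 29.60 ✗.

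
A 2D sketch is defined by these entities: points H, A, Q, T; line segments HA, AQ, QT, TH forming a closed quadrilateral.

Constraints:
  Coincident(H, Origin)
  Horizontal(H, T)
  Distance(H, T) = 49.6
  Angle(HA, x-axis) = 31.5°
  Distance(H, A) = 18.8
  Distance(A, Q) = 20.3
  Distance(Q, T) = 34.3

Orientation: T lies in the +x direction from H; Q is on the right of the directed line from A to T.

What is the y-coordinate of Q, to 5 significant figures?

-10.457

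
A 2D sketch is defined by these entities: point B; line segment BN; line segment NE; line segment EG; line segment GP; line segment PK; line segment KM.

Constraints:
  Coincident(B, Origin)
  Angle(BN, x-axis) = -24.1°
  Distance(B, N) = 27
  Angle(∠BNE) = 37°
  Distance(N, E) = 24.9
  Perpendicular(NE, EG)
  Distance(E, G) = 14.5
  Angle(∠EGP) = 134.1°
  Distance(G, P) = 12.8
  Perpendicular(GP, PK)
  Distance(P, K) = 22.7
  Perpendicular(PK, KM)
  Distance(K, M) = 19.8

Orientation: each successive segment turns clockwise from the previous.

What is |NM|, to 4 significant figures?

15.63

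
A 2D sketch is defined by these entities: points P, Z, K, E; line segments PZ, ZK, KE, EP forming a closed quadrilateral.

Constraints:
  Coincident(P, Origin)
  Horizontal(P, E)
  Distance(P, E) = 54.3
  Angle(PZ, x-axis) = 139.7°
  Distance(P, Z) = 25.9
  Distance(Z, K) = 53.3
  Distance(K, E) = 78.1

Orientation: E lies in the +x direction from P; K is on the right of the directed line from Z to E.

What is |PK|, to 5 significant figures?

39.236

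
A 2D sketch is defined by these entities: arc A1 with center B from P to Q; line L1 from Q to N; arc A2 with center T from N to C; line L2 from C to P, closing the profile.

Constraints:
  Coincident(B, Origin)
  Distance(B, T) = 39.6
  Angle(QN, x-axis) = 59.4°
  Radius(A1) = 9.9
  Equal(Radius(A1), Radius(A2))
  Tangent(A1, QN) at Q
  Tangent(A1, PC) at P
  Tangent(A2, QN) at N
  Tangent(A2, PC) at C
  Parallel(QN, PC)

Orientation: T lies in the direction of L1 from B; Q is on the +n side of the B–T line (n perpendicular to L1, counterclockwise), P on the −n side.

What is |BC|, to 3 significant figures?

40.8

The slot axis is L1's direction at 59.4°, so u = (cos 59.4°, sin 59.4°) = (0.509, 0.861) and n = (−sin 59.4°, cos 59.4°) = (-0.861, 0.509). B is at the origin and T lies 39.6 along u from B, so T = 39.6·u = (20.2, 34.1). Tangency of A1 to both parallel lines with radius 9.9 puts Q and P at B ± 9.9·n: Q = (-8.52, 5.04), P = (8.52, -5.04). Equal radii place N and C the same way about T: N = T + 9.9·n = (11.6, 39.1), C = T − 9.9·n = (28.7, 29.0). Then |BC| = |C − B| = 40.8.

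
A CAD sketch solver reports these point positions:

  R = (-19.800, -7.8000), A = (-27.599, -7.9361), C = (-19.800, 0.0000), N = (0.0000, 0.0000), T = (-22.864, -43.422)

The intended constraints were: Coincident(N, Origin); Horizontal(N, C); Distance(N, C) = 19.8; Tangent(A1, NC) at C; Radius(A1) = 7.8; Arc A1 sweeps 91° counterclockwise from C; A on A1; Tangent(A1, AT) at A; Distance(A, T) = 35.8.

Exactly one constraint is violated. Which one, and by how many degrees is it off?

Tangent(A1, AT) at A — off by 6.60°.

N = (0.00, 0.00) ✓; N.y = 0.00, C.y = 0.00 ✓; |NC| = 19.80 ✓; ∠(RC, CN) = 90.00° ✓; |RC| = 7.800 ✓; bearing(R→A) − bearing(R→C) = 91.00° ✓; |RA| = 7.800 ✓; ∠(RA, AT) = 83.40° ✗; |AT| = 35.80 ✓.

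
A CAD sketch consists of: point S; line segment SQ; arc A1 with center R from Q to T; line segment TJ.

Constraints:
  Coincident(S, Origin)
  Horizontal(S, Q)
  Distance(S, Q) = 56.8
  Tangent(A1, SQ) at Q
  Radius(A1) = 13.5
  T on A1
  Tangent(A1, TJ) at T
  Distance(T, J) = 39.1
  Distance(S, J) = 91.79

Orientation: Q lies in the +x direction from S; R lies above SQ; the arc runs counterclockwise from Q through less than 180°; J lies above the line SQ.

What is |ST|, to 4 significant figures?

70.92

Checks: ∠(RQ, QS) = 90.00° ✓; |RT| = 13.50 ✓; ∠(RT, TJ) = 90.00° ✓; |TJ| = 39.10 ✓; |SJ| = 91.79 ✓.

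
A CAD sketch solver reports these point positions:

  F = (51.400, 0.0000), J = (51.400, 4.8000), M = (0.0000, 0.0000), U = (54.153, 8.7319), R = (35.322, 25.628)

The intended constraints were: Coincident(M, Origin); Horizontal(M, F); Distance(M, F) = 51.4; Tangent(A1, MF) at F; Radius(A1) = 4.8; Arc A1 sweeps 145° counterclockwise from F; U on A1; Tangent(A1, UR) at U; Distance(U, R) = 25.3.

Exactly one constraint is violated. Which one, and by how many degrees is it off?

Tangent(A1, UR) at U — off by 6.90°.

M = (0.00, 0.00) ✓; M.y = 0.00, F.y = 0.00 ✓; |MF| = 51.40 ✓; ∠(JF, FM) = 90.00° ✓; |JF| = 4.800 ✓; bearing(J→U) − bearing(J→F) = 145.0° ✓; |JU| = 4.800 ✓; ∠(JU, UR) = 96.90° ✗; |UR| = 25.30 ✓.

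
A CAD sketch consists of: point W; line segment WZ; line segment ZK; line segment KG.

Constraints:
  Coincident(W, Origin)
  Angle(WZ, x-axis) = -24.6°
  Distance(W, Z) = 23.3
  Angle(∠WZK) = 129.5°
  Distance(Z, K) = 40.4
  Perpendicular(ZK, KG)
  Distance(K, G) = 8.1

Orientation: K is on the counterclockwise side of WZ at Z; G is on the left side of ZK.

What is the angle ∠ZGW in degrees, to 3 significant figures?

21.5°

∠WZK = 129.5°, so ZK runs at -24.6° + (180° − 129.5°) = 25.9° from the x-axis; with |ZK| = 40.4, K = Z + 40.4·(cos 25.9°, sin 25.9°) = (57.5, 7.95). The perpendicularity gives KG at right angles to ZK; with |KG| = 8.1 on the left of ZK, G = K + 8.1·(-0.437, 0.900) = (54.0, 15.2). Then cos ∠ZGW = GZ·GW / (|GZ||GW|), giving 21.5°.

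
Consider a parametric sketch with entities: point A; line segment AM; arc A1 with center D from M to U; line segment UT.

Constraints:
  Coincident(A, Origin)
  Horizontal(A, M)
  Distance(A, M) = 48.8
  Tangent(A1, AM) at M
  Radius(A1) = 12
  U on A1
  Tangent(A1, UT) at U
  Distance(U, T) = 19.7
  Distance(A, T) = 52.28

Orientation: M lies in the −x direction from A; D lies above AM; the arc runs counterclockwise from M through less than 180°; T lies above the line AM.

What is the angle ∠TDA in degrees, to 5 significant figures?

81.958°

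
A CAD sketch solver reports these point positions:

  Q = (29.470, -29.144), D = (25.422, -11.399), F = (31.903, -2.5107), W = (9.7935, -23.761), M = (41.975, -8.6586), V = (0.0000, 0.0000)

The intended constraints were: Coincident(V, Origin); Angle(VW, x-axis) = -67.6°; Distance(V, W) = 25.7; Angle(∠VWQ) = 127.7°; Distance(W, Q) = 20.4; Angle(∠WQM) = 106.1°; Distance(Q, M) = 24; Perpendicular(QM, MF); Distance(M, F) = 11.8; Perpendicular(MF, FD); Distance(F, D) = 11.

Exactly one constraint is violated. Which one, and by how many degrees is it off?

Perpendicular(MF, FD) — off by 4.70°.

V = (0.00, 0.00) ✓; VW at -67.60° ✓; |VW| = 25.70 ✓; ∠VWQ = 127.7° ✓; |WQ| = 20.40 ✓; ∠WQM = 106.1° ✓; |QM| = 24.00 ✓; ∠(QM, MF) = 90.00° ✓; |MF| = 11.80 ✓; ∠(MF, FD) = 85.30° ✗; |FD| = 11.00 ✓.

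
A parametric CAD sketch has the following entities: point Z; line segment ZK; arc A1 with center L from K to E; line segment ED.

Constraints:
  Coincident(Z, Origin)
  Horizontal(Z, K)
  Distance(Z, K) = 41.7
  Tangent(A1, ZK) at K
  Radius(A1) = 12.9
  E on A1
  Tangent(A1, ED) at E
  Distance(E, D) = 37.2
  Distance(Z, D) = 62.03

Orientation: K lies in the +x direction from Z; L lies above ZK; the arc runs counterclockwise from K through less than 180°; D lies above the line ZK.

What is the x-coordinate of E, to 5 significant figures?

52.898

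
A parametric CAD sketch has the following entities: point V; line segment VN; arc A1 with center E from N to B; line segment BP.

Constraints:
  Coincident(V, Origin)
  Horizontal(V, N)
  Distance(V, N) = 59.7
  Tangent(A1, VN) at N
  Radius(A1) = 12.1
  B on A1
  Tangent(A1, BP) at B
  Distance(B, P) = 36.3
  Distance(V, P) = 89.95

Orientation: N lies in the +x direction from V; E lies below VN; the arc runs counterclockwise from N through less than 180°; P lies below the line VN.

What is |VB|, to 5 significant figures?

55.295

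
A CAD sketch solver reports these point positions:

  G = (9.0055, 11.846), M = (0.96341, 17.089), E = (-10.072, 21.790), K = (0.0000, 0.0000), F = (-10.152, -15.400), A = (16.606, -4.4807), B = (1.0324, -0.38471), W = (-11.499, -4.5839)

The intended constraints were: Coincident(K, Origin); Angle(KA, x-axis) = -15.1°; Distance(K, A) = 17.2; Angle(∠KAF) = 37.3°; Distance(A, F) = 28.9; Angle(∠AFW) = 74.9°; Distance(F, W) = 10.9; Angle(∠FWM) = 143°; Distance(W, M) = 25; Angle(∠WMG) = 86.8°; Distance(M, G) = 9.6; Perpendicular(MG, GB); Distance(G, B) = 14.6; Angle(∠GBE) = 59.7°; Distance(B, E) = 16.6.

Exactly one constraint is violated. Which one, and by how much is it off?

Distance(B, E) = 16.6 — off by 8.20.

K = (0.00, 0.00) ✓; KA at -15.10° ✓; |KA| = 17.20 ✓; ∠KAF = 37.30° ✓; |AF| = 28.90 ✓; ∠AFW = 74.90° ✓; |FW| = 10.90 ✓; ∠FWM = 143.0° ✓; |WM| = 25.00 ✓; ∠WMG = 86.80° ✓; |MG| = 9.600 ✓; ∠(MG, GB) = 90.00° ✓; |GB| = 14.60 ✓; ∠GBE = 59.70° ✓; |BE| = 24.80 ✗.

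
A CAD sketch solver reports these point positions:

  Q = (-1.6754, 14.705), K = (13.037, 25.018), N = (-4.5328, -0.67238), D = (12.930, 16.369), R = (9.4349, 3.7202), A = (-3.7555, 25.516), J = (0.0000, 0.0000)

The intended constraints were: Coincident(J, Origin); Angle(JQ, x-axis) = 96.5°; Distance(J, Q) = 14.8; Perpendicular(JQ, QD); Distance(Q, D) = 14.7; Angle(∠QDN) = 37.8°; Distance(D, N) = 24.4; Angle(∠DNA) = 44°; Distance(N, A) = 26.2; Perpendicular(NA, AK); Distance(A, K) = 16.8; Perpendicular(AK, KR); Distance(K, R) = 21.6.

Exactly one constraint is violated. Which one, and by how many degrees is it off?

Perpendicular(AK, KR) — off by 7.90°.

J = (0.00, 0.00) ✓; JQ at 96.50° ✓; |JQ| = 14.80 ✓; ∠(JQ, QD) = 90.00° ✓; |QD| = 14.70 ✓; ∠QDN = 37.80° ✓; |DN| = 24.40 ✓; ∠DNA = 44.00° ✓; |NA| = 26.20 ✓; ∠(NA, AK) = 90.00° ✓; |AK| = 16.80 ✓; ∠(AK, KR) = 97.90° ✗; |KR| = 21.60 ✓.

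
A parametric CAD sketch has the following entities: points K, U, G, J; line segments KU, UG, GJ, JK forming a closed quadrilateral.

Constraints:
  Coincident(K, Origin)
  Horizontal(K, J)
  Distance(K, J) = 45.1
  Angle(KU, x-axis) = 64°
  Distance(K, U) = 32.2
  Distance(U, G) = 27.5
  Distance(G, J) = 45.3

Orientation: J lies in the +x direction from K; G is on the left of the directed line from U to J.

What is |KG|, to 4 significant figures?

57.75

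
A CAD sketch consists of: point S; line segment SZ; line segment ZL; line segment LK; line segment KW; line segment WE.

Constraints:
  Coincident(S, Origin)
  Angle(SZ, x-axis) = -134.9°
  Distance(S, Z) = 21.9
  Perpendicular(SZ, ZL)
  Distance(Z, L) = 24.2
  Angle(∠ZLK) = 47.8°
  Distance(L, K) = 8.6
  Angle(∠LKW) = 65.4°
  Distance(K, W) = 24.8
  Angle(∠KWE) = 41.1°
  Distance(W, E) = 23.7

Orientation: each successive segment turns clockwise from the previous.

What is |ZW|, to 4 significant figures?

18.56

∠ZLK = 47.8° gives LK at 2.900° from the x-axis; with |LK| = 8.6, K = (-24.01, 2.005). ∠LKW = 65.4° gives KW at -111.7° from the x-axis; with |KW| = 24.8, W = (-33.18, -21.04). Then |ZW| = |W − Z| = 18.56.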